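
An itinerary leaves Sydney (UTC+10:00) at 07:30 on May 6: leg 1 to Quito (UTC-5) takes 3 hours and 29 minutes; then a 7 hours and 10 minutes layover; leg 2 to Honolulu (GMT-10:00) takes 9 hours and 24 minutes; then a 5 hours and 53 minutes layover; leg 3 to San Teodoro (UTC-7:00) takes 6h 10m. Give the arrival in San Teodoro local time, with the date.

22:36 on May 6

Convert departure to UTC: 07:30 − 10:00 = 21:30 UTC on May 5.
Add 3 hours and 29 minutes leg 1 → 00:59 UTC (May 6).
Add 7 hours and 10 minutes layover in Quito → 08:09 UTC.
Add 9 hours and 24 minutes leg 2 → 17:33 UTC.
Add 5 hours 53 minutes layover in Honolulu → 23:26 UTC.
Add 6 hours 10 minutes leg 3 → 05:36 UTC (May 7).
San Teodoro is UTC−7:00, so local arrival = 05:36 − 7:00 = 22:36 on May 6.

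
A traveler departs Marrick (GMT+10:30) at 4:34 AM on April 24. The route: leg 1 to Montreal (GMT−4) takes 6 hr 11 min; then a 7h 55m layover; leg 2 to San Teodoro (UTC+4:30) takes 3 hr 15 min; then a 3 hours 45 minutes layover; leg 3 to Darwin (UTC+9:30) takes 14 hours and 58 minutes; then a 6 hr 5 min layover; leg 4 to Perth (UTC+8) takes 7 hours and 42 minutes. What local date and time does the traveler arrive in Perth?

Convert departure to UTC: 4:34 AM − 10:30 = 6:04 PM UTC on Apr 23.
Add 6 hours 11 minutes leg 1 → 12:15 AM UTC (Apr 24).
Add 7 hours and 55 minutes layover in Montreal → 8:10 AM UTC.
Add 3 hours and 15 minutes leg 2 → 11:25 AM UTC.
Add 3 hours 45 minutes layover in San Teodoro → 3:10 PM UTC.
Add 14 hours 58 minutes leg 3 → 6:08 AM UTC (Apr 25).
Add 6 hours 5 minutes layover in Darwin → 12:13 PM UTC.
Add 7 hours and 42 minutes leg 4 → 7:55 PM UTC.
Perth is UTC+8:00, so local arrival = 7:55 PM + 8:00 = 3:55 AM on Apr 26.

3:55 AM on Apr 26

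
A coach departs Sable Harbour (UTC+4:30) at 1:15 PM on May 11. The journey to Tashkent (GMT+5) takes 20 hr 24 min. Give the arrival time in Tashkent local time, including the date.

Convert departure to UTC: 1:15 PM − 4:30 = 8:45 AM UTC on May 11.
Add 20 hours 24 minutes travel time → 5:09 AM UTC (May 12).
Tashkent is UTC+5:00, so local arrival = 5:09 AM + 5:00 = 10:09 AM on May 12.

10:09 AM on May 12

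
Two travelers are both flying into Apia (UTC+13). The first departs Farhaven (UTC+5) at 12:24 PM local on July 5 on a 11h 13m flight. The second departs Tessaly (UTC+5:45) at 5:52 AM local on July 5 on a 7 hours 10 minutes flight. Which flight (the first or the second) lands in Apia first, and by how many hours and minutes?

Flight 1 in UTC: 12:24 PM − 5:00 = 7:24 AM on Jul 5.
+11 hours and 13 minutes → arrive 6:37 PM UTC on Jul 5.
Flight 2 in UTC: 5:52 AM − 5:45 = 12:07 AM on Jul 5.
+7 hours and 10 minutes → arrive 7:17 AM UTC on Jul 5.
Flight 2 lands earlier by 11 hours 20 minutes.

the second, by 11 hours 20 minutes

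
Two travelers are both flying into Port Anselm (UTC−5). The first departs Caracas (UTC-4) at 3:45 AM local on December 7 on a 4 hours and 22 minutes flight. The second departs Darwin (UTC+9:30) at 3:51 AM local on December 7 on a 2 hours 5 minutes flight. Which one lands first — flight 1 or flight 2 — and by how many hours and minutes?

Flight 1 in UTC: 3:45 AM + 4:00 = 7:45 AM on Dec 7.
+4 hours 22 minutes → arrive 12:07 PM UTC on Dec 7.
Flight 2 in UTC: 3:51 AM − 9:30 = 6:21 PM on Dec 6.
+2 hours and 5 minutes → arrive 8:26 PM UTC on Dec 6.
Flight 2 lands earlier by 15 hours 41 minutes.

the second, by 15 hours 41 minutes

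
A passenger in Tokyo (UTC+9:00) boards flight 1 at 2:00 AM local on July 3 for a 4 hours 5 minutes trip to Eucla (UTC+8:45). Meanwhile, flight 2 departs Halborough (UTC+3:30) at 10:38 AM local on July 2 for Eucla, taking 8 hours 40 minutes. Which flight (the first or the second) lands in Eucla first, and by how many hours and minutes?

the second, by 5 hours 17 minutes

Flight 1 in UTC: 2:00 AM − 9:00 = 5:00 PM on Jul 2.
+4 hours 5 minutes → arrive 9:05 PM UTC on Jul 2.
Flight 2 in UTC: 10:38 AM − 3:30 = 7:08 AM on Jul 2.
+8 hours and 40 minutes → arrive 3:48 PM UTC on Jul 2.
Flight 2 lands earlier by 5 hours 17 minutes.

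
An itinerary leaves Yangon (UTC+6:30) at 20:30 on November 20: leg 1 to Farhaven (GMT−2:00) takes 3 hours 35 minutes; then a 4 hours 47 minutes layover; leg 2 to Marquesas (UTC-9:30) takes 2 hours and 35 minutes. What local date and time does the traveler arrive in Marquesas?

15:27 on November 20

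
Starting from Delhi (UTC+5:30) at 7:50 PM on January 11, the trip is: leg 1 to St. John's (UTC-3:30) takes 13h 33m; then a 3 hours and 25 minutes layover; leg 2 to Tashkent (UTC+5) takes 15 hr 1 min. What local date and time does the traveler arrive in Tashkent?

3:19 AM on January 13

Convert departure to UTC: 7:50 PM − 5:30 = 2:20 PM UTC on Jan 11.
Add 13 hours and 33 minutes leg 1 → 3:53 AM UTC (Jan 12).
Add 3 hours and 25 minutes layover in St. John's → 7:18 AM UTC.
Add 15 hours 1 minute leg 2 → 10:19 PM UTC.
Tashkent is UTC+5:00, so local arrival = 10:19 PM + 5:00 = 3:19 AM on Jan 13.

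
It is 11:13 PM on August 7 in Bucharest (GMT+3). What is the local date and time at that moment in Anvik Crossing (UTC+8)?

4:13 AM on August 8

Anvik Crossing is 5:00 ahead of Bucharest.
Shift by the zone difference: 11:13 PM + 5:00 = 4:13 AM on Aug 8 in Anvik Crossing.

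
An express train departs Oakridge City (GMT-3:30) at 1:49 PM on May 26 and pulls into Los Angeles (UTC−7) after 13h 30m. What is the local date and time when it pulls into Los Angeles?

Los Angeles is 3:30 behind Oakridge City.
After 13 hours and 30 minutes it is 3:19 AM (May 27) in Oakridge City.
Shift by the zone difference: 3:19 AM − 3:30 = 11:49 PM on May 26 in Los Angeles.

11:49 PM on May 26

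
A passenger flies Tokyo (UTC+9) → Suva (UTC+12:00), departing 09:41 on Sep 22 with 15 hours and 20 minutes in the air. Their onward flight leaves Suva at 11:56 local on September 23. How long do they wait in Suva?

7 hours 55 minutes

Convert departure to UTC: 09:41 − 9:00 = 00:41 UTC on Sep 22.
Add 15 hours 20 minutes flight time → 16:01 UTC.
Suva is UTC+12:00, so local arrival = 16:01 + 12:00 = 04:01 on Sep 23.
Layover = 11:56 − 04:01 = 7 hours 55 minutes.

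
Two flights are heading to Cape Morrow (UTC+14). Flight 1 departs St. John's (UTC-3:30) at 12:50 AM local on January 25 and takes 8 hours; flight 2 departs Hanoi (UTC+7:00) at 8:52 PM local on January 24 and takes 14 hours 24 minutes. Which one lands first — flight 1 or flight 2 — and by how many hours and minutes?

the second, by 8 hours 4 minutes

Flight 1 in UTC: 12:50 AM + 3:30 = 4:20 AM on Jan 25.
+8 hours → arrive 12:20 PM UTC on Jan 25.
Flight 2 in UTC: 8:52 PM − 7:00 = 1:52 PM on Jan 24.
+14 hours 24 minutes → arrive 4:16 AM UTC on Jan 25.
Flight 2 lands earlier by 8 hours 4 minutes.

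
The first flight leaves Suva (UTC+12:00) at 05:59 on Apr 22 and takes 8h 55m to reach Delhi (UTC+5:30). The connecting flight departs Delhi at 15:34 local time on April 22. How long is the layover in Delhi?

Convert departure to UTC: 05:59 − 12:00 = 17:59 UTC on Apr 21.
Add 8 hours 55 minutes flight time → 02:54 UTC (Apr 22).
Delhi is UTC+5:30, so local arrival = 02:54 + 5:30 = 08:24 on Apr 22.
Layover = 15:34 − 08:24 = 7 hours 10 minutes.

7 hours 10 minutes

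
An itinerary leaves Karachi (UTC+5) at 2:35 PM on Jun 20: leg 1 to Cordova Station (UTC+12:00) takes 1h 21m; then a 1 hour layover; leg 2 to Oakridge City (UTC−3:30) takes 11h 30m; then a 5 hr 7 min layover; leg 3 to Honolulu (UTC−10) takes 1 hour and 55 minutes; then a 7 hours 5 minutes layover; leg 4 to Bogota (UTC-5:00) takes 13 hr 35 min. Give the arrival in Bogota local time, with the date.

10:08 PM on June 21

Convert departure to UTC: 2:35 PM − 5:00 = 9:35 AM UTC on Jun 20.
Add 1 hour 21 minutes leg 1 → 10:56 AM UTC.
Add 1 hour layover in Cordova Station → 11:56 AM UTC.
Add 11 hours and 30 minutes leg 2 → 11:26 PM UTC.
Add 5 hours and 7 minutes layover in Oakridge City → 4:33 AM UTC (Jun 21).
Add 1 hour 55 minutes leg 3 → 6:28 AM UTC.
Add 7 hours 5 minutes layover in Honolulu → 1:33 PM UTC.
Add 13 hours and 35 minutes leg 4 → 3:08 AM UTC (Jun 22).
Bogota is UTC−5:00, so local arrival = 3:08 AM − 5:00 = 10:08 PM on Jun 21.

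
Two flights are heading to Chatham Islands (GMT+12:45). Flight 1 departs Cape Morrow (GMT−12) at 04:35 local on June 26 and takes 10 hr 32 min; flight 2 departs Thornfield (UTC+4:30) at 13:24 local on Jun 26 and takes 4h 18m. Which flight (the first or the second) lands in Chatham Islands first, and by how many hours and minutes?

Flight 1 in UTC: 04:35 + 12:00 = 16:35 on Jun 26.
+10 hours and 32 minutes → arrive 03:07 UTC on Jun 27.
Flight 2 in UTC: 13:24 − 4:30 = 08:54 on Jun 26.
+4 hours and 18 minutes → arrive 13:12 UTC on Jun 26.
Flight 2 lands earlier by 13 hours 55 minutes.

the second, by 13 hours 55 minutes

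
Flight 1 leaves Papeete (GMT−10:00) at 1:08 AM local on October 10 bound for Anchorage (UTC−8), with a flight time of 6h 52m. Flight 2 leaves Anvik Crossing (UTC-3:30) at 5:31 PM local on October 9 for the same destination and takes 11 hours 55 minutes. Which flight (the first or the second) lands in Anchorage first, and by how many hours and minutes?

Flight 1 in UTC: 1:08 AM + 10:00 = 11:08 AM on Oct 10.
+6 hours and 52 minutes → arrive 6:00 PM UTC on Oct 10.
Flight 2 in UTC: 5:31 PM + 3:30 = 9:01 PM on Oct 9.
+11 hours 55 minutes → arrive 8:56 AM UTC on Oct 10.
Flight 2 lands earlier by 9 hours 4 minutes.

the second, by 9 hours 4 minutes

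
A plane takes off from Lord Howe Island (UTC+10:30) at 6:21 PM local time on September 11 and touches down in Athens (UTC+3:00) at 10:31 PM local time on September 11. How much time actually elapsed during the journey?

11 hours 40 minutes

Athens is 7:30 behind Lord Howe Island.
Clock-face elapsed time (ignoring zones) is 4 hours 10 minutes.
Actual elapsed = 4 hours 10 minutes + 7:30 = 11 hours 40 minutes.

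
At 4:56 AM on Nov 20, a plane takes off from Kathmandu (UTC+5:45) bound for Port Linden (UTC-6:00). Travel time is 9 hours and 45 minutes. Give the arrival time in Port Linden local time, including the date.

2:56 AM on November 20

Port Linden is 11:45 behind Kathmandu.
After 9 hours 45 minutes it is 2:41 PM in Kathmandu.
Shift by the zone difference: 2:41 PM − 11:45 = 2:56 AM on Nov 20 in Port Linden.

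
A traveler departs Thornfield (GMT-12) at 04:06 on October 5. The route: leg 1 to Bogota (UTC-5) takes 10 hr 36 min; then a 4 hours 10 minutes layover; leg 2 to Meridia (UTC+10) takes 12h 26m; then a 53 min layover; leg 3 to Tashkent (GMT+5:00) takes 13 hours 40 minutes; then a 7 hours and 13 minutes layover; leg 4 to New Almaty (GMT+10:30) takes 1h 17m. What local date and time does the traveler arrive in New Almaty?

04:51 on October 8

Convert departure to UTC: 04:06 + 12:00 = 16:06 UTC on Oct 5.
Add 10 hours and 36 minutes leg 1 → 02:42 UTC (Oct 6).
Add 4 hours and 10 minutes layover in Bogota → 06:52 UTC.
Add 12 hours and 26 minutes leg 2 → 19:18 UTC.
Add 53 minutes layover in Meridia → 20:11 UTC.
Add 13 hours and 40 minutes leg 3 → 09:51 UTC (Oct 7).
Add 7 hours and 13 minutes layover in Tashkent → 17:04 UTC.
Add 1 hour and 17 minutes leg 4 → 18:21 UTC.
New Almaty is UTC+10:30, so local arrival = 18:21 + 10:30 = 04:51 on Oct 8.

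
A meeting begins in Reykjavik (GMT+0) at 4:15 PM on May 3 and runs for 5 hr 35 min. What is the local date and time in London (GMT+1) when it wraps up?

10:50 PM on May 3

Reykjavik is at UTC+0, so start is already 4:15 PM UTC on May 3.
Add 5 hours and 35 minutes duration → 9:50 PM UTC.
London is UTC+1:00, so local end time = 9:50 PM + 1:00 = 10:50 PM on May 3.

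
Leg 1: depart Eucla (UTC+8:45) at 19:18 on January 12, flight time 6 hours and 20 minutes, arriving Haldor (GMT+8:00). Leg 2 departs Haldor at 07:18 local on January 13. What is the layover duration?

6 hours 25 minutes

Convert departure to UTC: 19:18 − 8:45 = 10:33 UTC on Jan 12.
Add 6 hours 20 minutes flight time → 16:53 UTC.
Haldor is UTC+8:00, so local arrival = 16:53 + 8:00 = 00:53 on Jan 13.
Layover = 07:18 − 00:53 = 6 hours 25 minutes.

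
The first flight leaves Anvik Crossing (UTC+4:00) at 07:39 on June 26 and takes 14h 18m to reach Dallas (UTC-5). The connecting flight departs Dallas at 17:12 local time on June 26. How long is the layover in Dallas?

4 hours 15 minutes

Convert departure to UTC: 07:39 − 4:00 = 03:39 UTC on Jun 26.
Add 14 hours and 18 minutes flight time → 17:57 UTC.
Dallas is UTC−5:00, so local arrival = 17:57 − 5:00 = 12:57 on Jun 26.
Layover = 17:12 − 12:57 = 4 hours 15 minutes.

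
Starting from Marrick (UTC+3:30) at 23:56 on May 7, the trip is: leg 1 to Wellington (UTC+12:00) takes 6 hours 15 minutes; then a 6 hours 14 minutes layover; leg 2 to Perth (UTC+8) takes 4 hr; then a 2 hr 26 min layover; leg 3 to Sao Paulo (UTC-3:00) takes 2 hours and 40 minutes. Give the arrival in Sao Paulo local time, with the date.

15:01 on May 8

Convert departure to UTC: 23:56 − 3:30 = 20:26 UTC on May 7.
Add 6 hours 15 minutes leg 1 → 02:41 UTC (May 8).
Add 6 hours and 14 minutes layover in Wellington → 08:55 UTC.
Add 4 hours leg 2 → 12:55 UTC.
Add 2 hours and 26 minutes layover in Perth → 15:21 UTC.
Add 2 hours 40 minutes leg 3 → 18:01 UTC.
Sao Paulo is UTC−3:00, so local arrival = 18:01 − 3:00 = 15:01 on May 8.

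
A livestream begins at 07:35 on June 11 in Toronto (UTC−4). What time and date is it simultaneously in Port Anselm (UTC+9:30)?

In UTC: 07:35 + 4:00 = 11:35 on Jun 11.
Port Anselm is UTC+9:30: 11:35 + 9:30 = 21:05 on Jun 11.

21:05 on June 11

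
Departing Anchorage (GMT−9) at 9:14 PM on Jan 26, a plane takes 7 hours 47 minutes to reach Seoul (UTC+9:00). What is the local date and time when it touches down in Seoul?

Convert departure to UTC: 9:14 PM + 9:00 = 6:14 AM UTC on Jan 27.
Add 7 hours and 47 minutes travel time → 2:01 PM UTC.
Seoul is UTC+9:00, so local arrival = 2:01 PM + 9:00 = 11:01 PM on Jan 27.

11:01 PM on January 27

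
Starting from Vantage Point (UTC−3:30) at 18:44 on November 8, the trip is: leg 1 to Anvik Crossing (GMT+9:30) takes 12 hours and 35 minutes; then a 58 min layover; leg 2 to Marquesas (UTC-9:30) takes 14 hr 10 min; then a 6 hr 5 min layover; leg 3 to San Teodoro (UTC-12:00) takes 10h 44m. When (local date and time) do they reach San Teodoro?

Convert departure to UTC: 18:44 + 3:30 = 22:14 UTC on Nov 8.
Add 12 hours 35 minutes leg 1 → 10:49 UTC (Nov 9).
Add 58 minutes layover in Anvik Crossing → 11:47 UTC.
Add 14 hours 10 minutes leg 2 → 01:57 UTC (Nov 10).
Add 6 hours 5 minutes layover in Marquesas → 08:02 UTC.
Add 10 hours and 44 minutes leg 3 → 18:46 UTC.
San Teodoro is UTC−12:00, so local arrival = 18:46 − 12:00 = 06:46 on Nov 10.

06:46 on Nov 10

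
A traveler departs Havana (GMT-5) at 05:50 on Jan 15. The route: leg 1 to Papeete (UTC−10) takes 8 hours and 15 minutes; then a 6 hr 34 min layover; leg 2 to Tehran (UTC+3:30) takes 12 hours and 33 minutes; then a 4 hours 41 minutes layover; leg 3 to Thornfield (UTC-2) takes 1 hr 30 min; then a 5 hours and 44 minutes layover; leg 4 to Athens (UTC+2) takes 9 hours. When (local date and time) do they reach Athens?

13:07 on Jan 17

Convert departure to UTC: 05:50 + 5:00 = 10:50 UTC on Jan 15.
Add 8 hours and 15 minutes leg 1 → 19:05 UTC.
Add 6 hours and 34 minutes layover in Papeete → 01:39 UTC (Jan 16).
Add 12 hours 33 minutes leg 2 → 14:12 UTC.
Add 4 hours and 41 minutes layover in Tehran → 18:53 UTC.
Add 1 hour and 30 minutes leg 3 → 20:23 UTC.
Add 5 hours and 44 minutes layover in Thornfield → 02:07 UTC (Jan 17).
Add 9 hours leg 4 → 11:07 UTC.
Athens is UTC+2:00, so local arrival = 11:07 + 2:00 = 13:07 on Jan 17.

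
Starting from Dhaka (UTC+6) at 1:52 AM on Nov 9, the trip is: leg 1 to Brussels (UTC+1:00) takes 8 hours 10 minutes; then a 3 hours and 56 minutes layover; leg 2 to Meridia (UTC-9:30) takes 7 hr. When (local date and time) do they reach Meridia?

5:28 AM on Nov 9

Convert departure to UTC: 1:52 AM − 6:00 = 7:52 PM UTC on Nov 8.
Add 8 hours 10 minutes leg 1 → 4:02 AM UTC (Nov 9).
Add 3 hours 56 minutes layover in Brussels → 7:58 AM UTC.
Add 7 hours leg 2 → 2:58 PM UTC.
Meridia is UTC−9:30, so local arrival = 2:58 PM − 9:30 = 5:28 AM on Nov 9.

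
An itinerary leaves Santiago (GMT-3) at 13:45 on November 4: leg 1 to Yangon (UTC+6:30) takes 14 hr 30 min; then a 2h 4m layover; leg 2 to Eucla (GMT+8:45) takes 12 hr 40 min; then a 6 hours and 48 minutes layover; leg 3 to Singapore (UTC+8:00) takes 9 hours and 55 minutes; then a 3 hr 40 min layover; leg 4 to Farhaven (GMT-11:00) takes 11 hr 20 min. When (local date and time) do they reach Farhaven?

Convert departure to UTC: 13:45 + 3:00 = 16:45 UTC on Nov 4.
Add 14 hours and 30 minutes leg 1 → 07:15 UTC (Nov 5).
Add 2 hours 4 minutes layover in Yangon → 09:19 UTC.
Add 12 hours 40 minutes leg 2 → 21:59 UTC.
Add 6 hours and 48 minutes layover in Eucla → 04:47 UTC (Nov 6).
Add 9 hours and 55 minutes leg 3 → 14:42 UTC.
Add 3 hours and 40 minutes layover in Singapore → 18:22 UTC.
Add 11 hours 20 minutes leg 4 → 05:42 UTC (Nov 7).
Farhaven is UTC−11:00, so local arrival = 05:42 − 11:00 = 18:42 on Nov 6.

18:42 on November 6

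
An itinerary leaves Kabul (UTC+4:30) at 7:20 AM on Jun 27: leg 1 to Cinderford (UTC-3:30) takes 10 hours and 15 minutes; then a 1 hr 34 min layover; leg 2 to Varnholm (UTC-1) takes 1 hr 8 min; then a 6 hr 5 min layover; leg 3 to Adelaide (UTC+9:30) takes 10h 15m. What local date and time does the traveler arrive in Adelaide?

Convert departure to UTC: 7:20 AM − 4:30 = 2:50 AM UTC on Jun 27.
Add 10 hours and 15 minutes leg 1 → 1:05 PM UTC.
Add 1 hour and 34 minutes layover in Cinderford → 2:39 PM UTC.
Add 1 hour 8 minutes leg 2 → 3:47 PM UTC.
Add 6 hours 5 minutes layover in Varnholm → 9:52 PM UTC.
Add 10 hours 15 minutes leg 3 → 8:07 AM UTC (Jun 28).
Adelaide is UTC+9:30, so local arrival = 8:07 AM + 9:30 = 5:37 PM on Jun 28.

5:37 PM on June 28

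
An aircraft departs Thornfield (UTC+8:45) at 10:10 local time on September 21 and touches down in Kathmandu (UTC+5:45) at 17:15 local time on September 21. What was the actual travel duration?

10 hours 5 minutes

Departure in UTC: 10:10 − 8:45 = 01:25 on Sep 21.
Arrival in UTC: 17:15 − 5:45 = 11:30 on Sep 21.
Elapsed = 11:30 − 01:25 = 10 hours 5 minutes.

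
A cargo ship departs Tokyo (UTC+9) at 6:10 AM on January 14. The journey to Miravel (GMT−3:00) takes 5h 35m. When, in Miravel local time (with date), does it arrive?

Convert departure to UTC: 6:10 AM − 9:00 = 9:10 PM UTC on Jan 13.
Add 5 hours 35 minutes travel time → 2:45 AM UTC (Jan 14).
Miravel is UTC−3:00, so local arrival = 2:45 AM − 3:00 = 11:45 PM on Jan 13.

11:45 PM on January 13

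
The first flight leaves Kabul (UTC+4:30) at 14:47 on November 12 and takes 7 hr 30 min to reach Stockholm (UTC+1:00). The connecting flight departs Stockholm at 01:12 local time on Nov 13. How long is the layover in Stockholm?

6 hours 25 minutes

Convert departure to UTC: 14:47 − 4:30 = 10:17 UTC on Nov 12.
Add 7 hours and 30 minutes flight time → 17:47 UTC.
Stockholm is UTC+1:00, so local arrival = 17:47 + 1:00 = 18:47 on Nov 12.
Layover = 01:12 − 18:47 (+1 day) = 6 hours 25 minutes.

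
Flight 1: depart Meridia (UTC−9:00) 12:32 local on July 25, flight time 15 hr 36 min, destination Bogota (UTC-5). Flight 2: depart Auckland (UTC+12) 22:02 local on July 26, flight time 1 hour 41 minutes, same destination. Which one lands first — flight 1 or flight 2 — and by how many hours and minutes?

the second, by 1 hour 25 minutes

Flight 1 in UTC: 12:32 + 9:00 = 21:32 on Jul 25.
+15 hours and 36 minutes → arrive 13:08 UTC on Jul 26.
Flight 2 in UTC: 22:02 − 12:00 = 10:02 on Jul 26.
+1 hour and 41 minutes → arrive 11:43 UTC on Jul 26.
Flight 2 lands earlier by 1 hour 25 minutes.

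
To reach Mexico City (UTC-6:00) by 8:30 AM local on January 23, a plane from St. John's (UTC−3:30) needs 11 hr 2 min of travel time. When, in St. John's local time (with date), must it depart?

11:58 PM on Jan 22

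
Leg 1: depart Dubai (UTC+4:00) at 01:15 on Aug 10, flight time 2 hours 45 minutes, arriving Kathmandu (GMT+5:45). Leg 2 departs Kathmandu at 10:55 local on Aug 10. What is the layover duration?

5 hours 10 minutes

Convert departure to UTC: 01:15 − 4:00 = 21:15 UTC on Aug 9.
Add 2 hours and 45 minutes flight time → 00:00 UTC (Aug 10).
Kathmandu is UTC+5:45, so local arrival = 00:00 + 5:45 = 05:45 on Aug 10.
Layover = 10:55 − 05:45 = 5 hours 10 minutes.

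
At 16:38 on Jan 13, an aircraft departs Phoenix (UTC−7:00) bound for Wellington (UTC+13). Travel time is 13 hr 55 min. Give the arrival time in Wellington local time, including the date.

02:33 on Jan 15

Convert departure to UTC: 16:38 + 7:00 = 23:38 UTC on Jan 13.
Add 13 hours and 55 minutes travel time → 13:33 UTC (Jan 14).
Wellington is UTC+13:00, so local arrival = 13:33 + 13:00 = 02:33 on Jan 15.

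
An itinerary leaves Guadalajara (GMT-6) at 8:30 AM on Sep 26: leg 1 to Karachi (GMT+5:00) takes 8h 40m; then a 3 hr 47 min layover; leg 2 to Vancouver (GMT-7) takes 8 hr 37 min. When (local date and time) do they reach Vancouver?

4:34 AM on Sep 27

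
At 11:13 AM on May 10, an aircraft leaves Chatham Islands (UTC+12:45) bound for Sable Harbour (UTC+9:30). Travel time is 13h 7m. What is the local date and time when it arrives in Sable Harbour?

Convert departure to UTC: 11:13 AM − 12:45 = 10:28 PM UTC on May 9.
Add 13 hours and 7 minutes travel time → 11:35 AM UTC (May 10).
Sable Harbour is UTC+9:30, so local arrival = 11:35 AM + 9:30 = 9:05 PM on May 10.

9:05 PM on May 10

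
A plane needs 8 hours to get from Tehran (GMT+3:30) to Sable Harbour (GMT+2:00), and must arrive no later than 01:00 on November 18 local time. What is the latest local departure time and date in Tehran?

Target arrival in UTC: 01:00 − 2:00 = 23:00 on Nov 17.
Subtract 8 hours → departure 15:00 UTC on Nov 17.
Tehran is UTC+3:30: 15:00 + 3:30 = 18:30 on Nov 17.

18:30 on Nov 17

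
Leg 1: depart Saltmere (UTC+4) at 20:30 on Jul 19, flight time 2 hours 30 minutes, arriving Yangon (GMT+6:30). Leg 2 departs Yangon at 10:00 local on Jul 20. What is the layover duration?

8 hours 30 minutes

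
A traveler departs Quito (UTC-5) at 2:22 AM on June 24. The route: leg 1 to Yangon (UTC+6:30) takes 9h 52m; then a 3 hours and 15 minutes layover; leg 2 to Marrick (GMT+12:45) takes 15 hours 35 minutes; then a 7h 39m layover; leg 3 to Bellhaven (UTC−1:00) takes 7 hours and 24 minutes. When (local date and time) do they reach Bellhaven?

2:07 AM on Jun 26

Convert departure to UTC: 2:22 AM + 5:00 = 7:22 AM UTC on Jun 24.
Add 9 hours and 52 minutes leg 1 → 5:14 PM UTC.
Add 3 hours 15 minutes layover in Yangon → 8:29 PM UTC.
Add 15 hours 35 minutes leg 2 → 12:04 PM UTC (Jun 25).
Add 7 hours 39 minutes layover in Marrick → 7:43 PM UTC.
Add 7 hours and 24 minutes leg 3 → 3:07 AM UTC (Jun 26).
Bellhaven is UTC−1:00, so local arrival = 3:07 AM − 1:00 = 2:07 AM on Jun 26.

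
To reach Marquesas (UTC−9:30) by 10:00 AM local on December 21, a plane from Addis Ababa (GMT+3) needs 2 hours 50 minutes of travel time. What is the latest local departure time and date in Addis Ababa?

7:40 PM on December 21

Target arrival in UTC: 10:00 AM + 9:30 = 7:30 PM on Dec 21.
Subtract 2 hours and 50 minutes → departure 4:40 PM UTC on Dec 21.
Addis Ababa is UTC+3:00: 4:40 PM + 3:00 = 7:40 PM on Dec 21.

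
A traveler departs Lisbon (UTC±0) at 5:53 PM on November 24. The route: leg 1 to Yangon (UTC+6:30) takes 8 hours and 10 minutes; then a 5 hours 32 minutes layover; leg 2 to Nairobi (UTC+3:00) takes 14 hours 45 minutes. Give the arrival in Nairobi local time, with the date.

Lisbon is at UTC+0, so departure is already 5:53 PM UTC on Nov 24.
Add 8 hours and 10 minutes leg 1 → 2:03 AM UTC (Nov 25).
Add 5 hours and 32 minutes layover in Yangon → 7:35 AM UTC.
Add 14 hours and 45 minutes leg 2 → 10:20 PM UTC.
Nairobi is UTC+3:00, so local arrival = 10:20 PM + 3:00 = 1:20 AM on Nov 26.

1:20 AM on Nov 26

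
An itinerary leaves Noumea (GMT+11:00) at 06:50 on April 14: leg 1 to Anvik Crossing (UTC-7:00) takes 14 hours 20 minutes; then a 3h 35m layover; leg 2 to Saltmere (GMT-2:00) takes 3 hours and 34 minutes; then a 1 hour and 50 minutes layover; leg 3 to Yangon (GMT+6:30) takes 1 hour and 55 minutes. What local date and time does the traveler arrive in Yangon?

03:34 on April 15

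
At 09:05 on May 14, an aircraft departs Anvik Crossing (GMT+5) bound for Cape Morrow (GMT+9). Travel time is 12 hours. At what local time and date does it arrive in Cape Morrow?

01:05 on May 15

Convert departure to UTC: 09:05 − 5:00 = 04:05 UTC on May 14.
Add 12 hours travel time → 16:05 UTC.
Cape Morrow is UTC+9:00, so local arrival = 16:05 + 9:00 = 01:05 on May 15.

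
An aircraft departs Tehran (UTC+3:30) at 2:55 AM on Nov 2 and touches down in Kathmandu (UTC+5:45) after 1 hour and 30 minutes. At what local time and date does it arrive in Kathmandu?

Convert departure to UTC: 2:55 AM − 3:30 = 11:25 PM UTC on Nov 1.
Add 1 hour and 30 minutes travel time → 12:55 AM UTC (Nov 2).
Kathmandu is UTC+5:45, so local arrival = 12:55 AM + 5:45 = 6:40 AM on Nov 2.

6:40 AM on November 2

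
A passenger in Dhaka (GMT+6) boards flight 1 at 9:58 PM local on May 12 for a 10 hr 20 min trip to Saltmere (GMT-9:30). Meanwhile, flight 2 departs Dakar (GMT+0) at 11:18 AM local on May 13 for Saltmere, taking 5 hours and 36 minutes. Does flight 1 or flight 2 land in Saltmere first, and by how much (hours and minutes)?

Flight 1 in UTC: 9:58 PM − 6:00 = 3:58 PM on May 12.
+10 hours 20 minutes → arrive 2:18 AM UTC on May 13.
Flight 2 departs at 11:18 AM UTC (May 13).
+5 hours 36 minutes → arrive 4:54 PM UTC on May 13.
Flight 1 lands earlier by 14 hours 36 minutes.

the first, by 14 hours 36 minutes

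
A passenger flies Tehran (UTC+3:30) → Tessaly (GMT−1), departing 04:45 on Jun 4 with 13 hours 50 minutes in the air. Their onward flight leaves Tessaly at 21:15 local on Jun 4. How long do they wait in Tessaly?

Convert departure to UTC: 04:45 − 3:30 = 01:15 UTC on Jun 4.
Add 13 hours 50 minutes flight time → 15:05 UTC.
Tessaly is UTC−1:00, so local arrival = 15:05 − 1:00 = 14:05 on Jun 4.
Layover = 21:15 − 14:05 = 7 hours 10 minutes.

7 hours 10 minutes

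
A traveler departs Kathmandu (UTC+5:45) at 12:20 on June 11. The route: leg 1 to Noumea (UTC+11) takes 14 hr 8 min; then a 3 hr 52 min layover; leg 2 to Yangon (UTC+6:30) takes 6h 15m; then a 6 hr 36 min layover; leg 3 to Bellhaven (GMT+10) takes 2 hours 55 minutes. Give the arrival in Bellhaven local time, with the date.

02:21 on Jun 13

Convert departure to UTC: 12:20 − 5:45 = 06:35 UTC on Jun 11.
Add 14 hours and 8 minutes leg 1 → 20:43 UTC.
Add 3 hours 52 minutes layover in Noumea → 00:35 UTC (Jun 12).
Add 6 hours and 15 minutes leg 2 → 06:50 UTC.
Add 6 hours and 36 minutes layover in Yangon → 13:26 UTC.
Add 2 hours and 55 minutes leg 3 → 16:21 UTC.
Bellhaven is UTC+10:00, so local arrival = 16:21 + 10:00 = 02:21 on Jun 13.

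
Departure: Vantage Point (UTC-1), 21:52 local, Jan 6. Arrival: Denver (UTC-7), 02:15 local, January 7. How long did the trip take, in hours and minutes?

Denver is 6:00 behind Vantage Point.
Clock-face elapsed time (ignoring zones) is 4 hours 23 minutes.
Actual elapsed = 4 hours 23 minutes + 6:00 = 10 hours 23 minutes.

10 hours 23 minutes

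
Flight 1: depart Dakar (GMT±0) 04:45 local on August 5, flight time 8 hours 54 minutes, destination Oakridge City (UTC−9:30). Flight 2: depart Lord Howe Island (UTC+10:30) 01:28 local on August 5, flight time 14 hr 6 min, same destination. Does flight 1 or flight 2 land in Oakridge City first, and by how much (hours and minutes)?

the second, by 8 hours 35 minutes

Flight 1 departs at 04:45 UTC (Aug 5).
+8 hours and 54 minutes → arrive 13:39 UTC on Aug 5.
Flight 2 in UTC: 01:28 − 10:30 = 14:58 on Aug 4.
+14 hours and 6 minutes → arrive 05:04 UTC on Aug 5.
Flight 2 lands earlier by 8 hours 35 minutes.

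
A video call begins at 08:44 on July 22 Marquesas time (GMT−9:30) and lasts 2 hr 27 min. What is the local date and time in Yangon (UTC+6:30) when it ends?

03:11 on July 23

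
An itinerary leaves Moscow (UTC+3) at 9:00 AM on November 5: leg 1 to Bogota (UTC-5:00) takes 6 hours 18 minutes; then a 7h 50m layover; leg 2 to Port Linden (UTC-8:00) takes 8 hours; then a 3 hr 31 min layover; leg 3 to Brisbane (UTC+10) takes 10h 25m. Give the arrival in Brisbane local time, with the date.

4:04 AM on November 7

Convert departure to UTC: 9:00 AM − 3:00 = 6:00 AM UTC on Nov 5.
Add 6 hours 18 minutes leg 1 → 12:18 PM UTC.
Add 7 hours and 50 minutes layover in Bogota → 8:08 PM UTC.
Add 8 hours leg 2 → 4:08 AM UTC (Nov 6).
Add 3 hours and 31 minutes layover in Port Linden → 7:39 AM UTC.
Add 10 hours and 25 minutes leg 3 → 6:04 PM UTC.
Brisbane is UTC+10:00, so local arrival = 6:04 PM + 10:00 = 4:04 AM on Nov 7.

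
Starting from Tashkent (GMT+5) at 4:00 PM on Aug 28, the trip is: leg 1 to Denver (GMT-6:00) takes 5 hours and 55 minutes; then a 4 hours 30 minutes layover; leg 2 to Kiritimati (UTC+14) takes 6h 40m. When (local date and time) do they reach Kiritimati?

6:05 PM on August 29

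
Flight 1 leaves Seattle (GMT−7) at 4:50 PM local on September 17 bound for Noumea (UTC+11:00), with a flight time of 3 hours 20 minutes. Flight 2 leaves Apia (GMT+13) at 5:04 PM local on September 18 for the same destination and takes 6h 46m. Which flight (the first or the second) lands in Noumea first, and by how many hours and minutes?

the first, by 7 hours 40 minutes

Flight 1 in UTC: 4:50 PM + 7:00 = 11:50 PM on Sep 17.
+3 hours and 20 minutes → arrive 3:10 AM UTC on Sep 18.
Flight 2 in UTC: 5:04 PM − 13:00 = 4:04 AM on Sep 18.
+6 hours 46 minutes → arrive 10:50 AM UTC on Sep 18.
Flight 1 lands earlier by 7 hours 40 minutes.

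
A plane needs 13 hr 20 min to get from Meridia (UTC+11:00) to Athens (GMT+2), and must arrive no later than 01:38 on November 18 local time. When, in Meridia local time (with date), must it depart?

Target arrival in UTC: 01:38 − 2:00 = 23:38 on Nov 17.
Subtract 13 hours 20 minutes → departure 10:18 UTC on Nov 17.
Meridia is UTC+11:00: 10:18 + 11:00 = 21:18 on Nov 17.

21:18 on Nov 17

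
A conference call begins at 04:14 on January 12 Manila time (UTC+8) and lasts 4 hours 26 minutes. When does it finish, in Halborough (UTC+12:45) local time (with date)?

Halborough is 4:45 ahead of Manila.
After 4 hours 26 minutes it is 08:40 in Manila.
Shift by the zone difference: 08:40 + 4:45 = 13:25 on Jan 12 in Halborough.

13:25 on January 12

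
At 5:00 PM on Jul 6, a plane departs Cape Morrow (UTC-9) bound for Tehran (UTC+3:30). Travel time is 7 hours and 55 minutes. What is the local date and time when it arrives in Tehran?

1:25 PM on Jul 7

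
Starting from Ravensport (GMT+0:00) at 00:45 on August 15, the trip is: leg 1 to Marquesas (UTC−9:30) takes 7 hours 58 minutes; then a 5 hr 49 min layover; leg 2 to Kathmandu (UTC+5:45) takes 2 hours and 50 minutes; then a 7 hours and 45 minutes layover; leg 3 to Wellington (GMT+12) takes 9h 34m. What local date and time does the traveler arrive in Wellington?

Ravensport is at UTC+0, so departure is already 00:45 UTC on Aug 15.
Add 7 hours 58 minutes leg 1 → 08:43 UTC.
Add 5 hours and 49 minutes layover in Marquesas → 14:32 UTC.
Add 2 hours and 50 minutes leg 2 → 17:22 UTC.
Add 7 hours and 45 minutes layover in Kathmandu → 01:07 UTC (Aug 16).
Add 9 hours 34 minutes leg 3 → 10:41 UTC.
Wellington is UTC+12:00, so local arrival = 10:41 + 12:00 = 22:41 on Aug 16.

22:41 on August 16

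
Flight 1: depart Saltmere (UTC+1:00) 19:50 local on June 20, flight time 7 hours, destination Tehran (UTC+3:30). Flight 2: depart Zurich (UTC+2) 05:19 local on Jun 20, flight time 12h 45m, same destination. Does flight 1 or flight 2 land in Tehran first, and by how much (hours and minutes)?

Flight 1 in UTC: 19:50 − 1:00 = 18:50 on Jun 20.
+7 hours → arrive 01:50 UTC on Jun 21.
Flight 2 in UTC: 05:19 − 2:00 = 03:19 on Jun 20.
+12 hours 45 minutes → arrive 16:04 UTC on Jun 20.
Flight 2 lands earlier by 9 hours 46 minutes.

the second, by 9 hours 46 minutes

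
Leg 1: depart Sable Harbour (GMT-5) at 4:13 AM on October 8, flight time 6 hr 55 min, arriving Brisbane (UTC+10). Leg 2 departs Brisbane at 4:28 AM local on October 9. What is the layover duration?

Convert departure to UTC: 4:13 AM + 5:00 = 9:13 AM UTC on Oct 8.
Add 6 hours and 55 minutes flight time → 4:08 PM UTC.
Brisbane is UTC+10:00, so local arrival = 4:08 PM + 10:00 = 2:08 AM on Oct 9.
Layover = 4:28 AM − 2:08 AM = 2 hours 20 minutes.

2 hours 20 minutes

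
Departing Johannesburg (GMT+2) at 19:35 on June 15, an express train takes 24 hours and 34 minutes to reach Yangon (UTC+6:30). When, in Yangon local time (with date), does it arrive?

00:39 on June 17

Convert departure to UTC: 19:35 − 2:00 = 17:35 UTC on Jun 15.
Add 24 hours 34 minutes travel time → 18:09 UTC (Jun 16).
Yangon is UTC+6:30, so local arrival = 18:09 + 6:30 = 00:39 on Jun 17.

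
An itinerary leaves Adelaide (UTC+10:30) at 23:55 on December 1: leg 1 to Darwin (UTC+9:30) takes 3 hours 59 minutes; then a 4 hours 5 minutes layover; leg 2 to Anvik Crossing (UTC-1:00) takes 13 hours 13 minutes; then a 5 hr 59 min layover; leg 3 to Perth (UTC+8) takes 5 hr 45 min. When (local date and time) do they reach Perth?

06:26 on December 3

Convert departure to UTC: 23:55 − 10:30 = 13:25 UTC on Dec 1.
Add 3 hours and 59 minutes leg 1 → 17:24 UTC.
Add 4 hours 5 minutes layover in Darwin → 21:29 UTC.
Add 13 hours and 13 minutes leg 2 → 10:42 UTC (Dec 2).
Add 5 hours 59 minutes layover in Anvik Crossing → 16:41 UTC.
Add 5 hours 45 minutes leg 3 → 22:26 UTC.
Perth is UTC+8:00, so local arrival = 22:26 + 8:00 = 06:26 on Dec 3.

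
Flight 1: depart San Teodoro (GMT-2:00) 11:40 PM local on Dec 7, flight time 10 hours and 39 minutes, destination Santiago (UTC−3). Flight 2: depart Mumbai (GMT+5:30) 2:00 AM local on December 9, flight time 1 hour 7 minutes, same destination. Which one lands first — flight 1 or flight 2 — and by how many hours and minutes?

the first, by 9 hours 18 minutes

Flight 1 in UTC: 11:40 PM + 2:00 = 1:40 AM on Dec 8.
+10 hours 39 minutes → arrive 12:19 PM UTC on Dec 8.
Flight 2 in UTC: 2:00 AM − 5:30 = 8:30 PM on Dec 8.
+1 hour and 7 minutes → arrive 9:37 PM UTC on Dec 8.
Flight 1 lands earlier by 9 hours 18 minutes.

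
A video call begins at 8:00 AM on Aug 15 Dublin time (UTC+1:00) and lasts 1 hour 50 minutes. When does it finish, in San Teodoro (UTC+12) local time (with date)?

8:50 PM on August 15

San Teodoro is 11:00 ahead of Dublin.
After 1 hour and 50 minutes it is 9:50 AM in Dublin.
Shift by the zone difference: 9:50 AM + 11:00 = 8:50 PM on Aug 15 in San Teodoro.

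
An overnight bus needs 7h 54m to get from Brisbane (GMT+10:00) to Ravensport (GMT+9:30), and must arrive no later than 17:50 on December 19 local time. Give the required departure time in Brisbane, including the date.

10:26 on Dec 19

Target arrival in UTC: 17:50 − 9:30 = 08:20 on Dec 19.
Subtract 7 hours 54 minutes → departure 00:26 UTC on Dec 19.
Brisbane is UTC+10:00: 00:26 + 10:00 = 10:26 on Dec 19.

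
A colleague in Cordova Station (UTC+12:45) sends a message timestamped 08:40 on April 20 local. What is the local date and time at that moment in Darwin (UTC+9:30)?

Darwin is 3:15 behind Cordova Station.
Shift by the zone difference: 08:40 − 3:15 = 05:25 on Apr 20 in Darwin.

05:25 on Apr 20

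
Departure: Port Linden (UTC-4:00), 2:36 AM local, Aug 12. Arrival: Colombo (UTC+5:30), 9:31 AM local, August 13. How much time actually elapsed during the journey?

21 hours 25 minutes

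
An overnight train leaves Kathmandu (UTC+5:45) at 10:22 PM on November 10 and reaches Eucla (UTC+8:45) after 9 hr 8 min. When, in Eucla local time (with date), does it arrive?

Eucla is 3:00 ahead of Kathmandu.
After 9 hours and 8 minutes it is 7:30 AM (Nov 11) in Kathmandu.
Shift by the zone difference: 7:30 AM + 3:00 = 10:30 AM on Nov 11 in Eucla.

10:30 AM on November 11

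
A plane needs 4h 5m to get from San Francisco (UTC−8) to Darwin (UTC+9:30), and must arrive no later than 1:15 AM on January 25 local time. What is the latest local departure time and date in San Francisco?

Target arrival in UTC: 1:15 AM − 9:30 = 3:45 PM on Jan 24.
Subtract 4 hours and 5 minutes → departure 11:40 AM UTC on Jan 24.
San Francisco is UTC−8:00: 11:40 AM − 8:00 = 3:40 AM on Jan 24.

3:40 AM on January 24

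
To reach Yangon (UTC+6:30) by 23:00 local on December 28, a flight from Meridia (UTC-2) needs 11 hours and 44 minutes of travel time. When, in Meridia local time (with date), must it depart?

02:46 on Dec 28

Target arrival in UTC: 23:00 − 6:30 = 16:30 on Dec 28.
Subtract 11 hours 44 minutes → departure 04:46 UTC on Dec 28.
Meridia is UTC−2:00: 04:46 − 2:00 = 02:46 on Dec 28.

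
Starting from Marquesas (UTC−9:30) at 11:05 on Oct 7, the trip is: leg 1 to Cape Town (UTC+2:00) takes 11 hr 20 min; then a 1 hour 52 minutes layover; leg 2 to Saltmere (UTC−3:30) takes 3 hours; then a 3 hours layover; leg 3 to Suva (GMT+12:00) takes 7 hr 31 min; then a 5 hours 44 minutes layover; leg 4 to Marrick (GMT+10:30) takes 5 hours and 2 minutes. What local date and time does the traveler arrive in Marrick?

Convert departure to UTC: 11:05 + 9:30 = 20:35 UTC on Oct 7.
Add 11 hours and 20 minutes leg 1 → 07:55 UTC (Oct 8).
Add 1 hour 52 minutes layover in Cape Town → 09:47 UTC.
Add 3 hours leg 2 → 12:47 UTC.
Add 3 hours layover in Saltmere → 15:47 UTC.
Add 7 hours 31 minutes leg 3 → 23:18 UTC.
Add 5 hours and 44 minutes layover in Suva → 05:02 UTC (Oct 9).
Add 5 hours 2 minutes leg 4 → 10:04 UTC.
Marrick is UTC+10:30, so local arrival = 10:04 + 10:30 = 20:34 on Oct 9.

20:34 on Oct 9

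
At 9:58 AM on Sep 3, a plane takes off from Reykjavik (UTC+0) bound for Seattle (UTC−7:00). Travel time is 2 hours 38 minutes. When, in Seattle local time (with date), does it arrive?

Reykjavik is at UTC+0, so departure is already 9:58 AM UTC on Sep 3.
Add 2 hours 38 minutes travel time → 12:36 PM UTC.
Seattle is UTC−7:00, so local arrival = 12:36 PM − 7:00 = 5:36 AM on Sep 3.

5:36 AM on September 3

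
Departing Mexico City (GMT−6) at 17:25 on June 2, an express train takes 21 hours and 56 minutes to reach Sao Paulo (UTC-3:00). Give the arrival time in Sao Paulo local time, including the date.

18:21 on June 3

Convert departure to UTC: 17:25 + 6:00 = 23:25 UTC on Jun 2.
Add 21 hours 56 minutes travel time → 21:21 UTC (Jun 3).
Sao Paulo is UTC−3:00, so local arrival = 21:21 − 3:00 = 18:21 on Jun 3.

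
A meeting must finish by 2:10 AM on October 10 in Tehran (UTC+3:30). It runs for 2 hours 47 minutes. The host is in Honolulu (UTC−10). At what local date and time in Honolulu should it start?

Target end time in UTC: 2:10 AM − 3:30 = 10:40 PM on Oct 9.
Subtract 2 hours and 47 minutes → start 7:53 PM UTC on Oct 9.
Honolulu is UTC−10:00: 7:53 PM − 10:00 = 9:53 AM on Oct 9.

9:53 AM on October 9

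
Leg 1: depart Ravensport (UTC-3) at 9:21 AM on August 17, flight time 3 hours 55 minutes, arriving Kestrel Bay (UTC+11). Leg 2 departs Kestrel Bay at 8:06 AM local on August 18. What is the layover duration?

Convert departure to UTC: 9:21 AM + 3:00 = 12:21 PM UTC on Aug 17.
Add 3 hours and 55 minutes flight time → 4:16 PM UTC.
Kestrel Bay is UTC+11:00, so local arrival = 4:16 PM + 11:00 = 3:16 AM on Aug 18.
Layover = 8:06 AM − 3:16 AM = 4 hours 50 minutes.

4 hours 50 minutes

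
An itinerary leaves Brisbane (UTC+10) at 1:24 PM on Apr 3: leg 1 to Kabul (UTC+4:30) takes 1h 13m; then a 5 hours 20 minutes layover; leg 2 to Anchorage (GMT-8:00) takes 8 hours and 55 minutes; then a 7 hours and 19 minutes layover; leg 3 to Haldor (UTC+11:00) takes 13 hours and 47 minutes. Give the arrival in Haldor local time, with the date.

2:58 AM on Apr 5

Convert departure to UTC: 1:24 PM − 10:00 = 3:24 AM UTC on Apr 3.
Add 1 hour and 13 minutes leg 1 → 4:37 AM UTC.
Add 5 hours and 20 minutes layover in Kabul → 9:57 AM UTC.
Add 8 hours and 55 minutes leg 2 → 6:52 PM UTC.
Add 7 hours 19 minutes layover in Anchorage → 2:11 AM UTC (Apr 4).
Add 13 hours 47 minutes leg 3 → 3:58 PM UTC.
Haldor is UTC+11:00, so local arrival = 3:58 PM + 11:00 = 2:58 AM on Apr 5.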